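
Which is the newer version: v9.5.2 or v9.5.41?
v9.5.41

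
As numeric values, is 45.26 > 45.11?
True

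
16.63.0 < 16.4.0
False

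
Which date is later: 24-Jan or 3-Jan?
24-Jan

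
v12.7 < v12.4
False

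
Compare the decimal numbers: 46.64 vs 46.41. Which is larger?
46.64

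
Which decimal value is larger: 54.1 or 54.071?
54.1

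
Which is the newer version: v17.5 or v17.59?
v17.59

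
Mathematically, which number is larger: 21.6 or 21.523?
21.6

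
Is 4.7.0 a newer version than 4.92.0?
No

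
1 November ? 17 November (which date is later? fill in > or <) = <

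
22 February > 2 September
False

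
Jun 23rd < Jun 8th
False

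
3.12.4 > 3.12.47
False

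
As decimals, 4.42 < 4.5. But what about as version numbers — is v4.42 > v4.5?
True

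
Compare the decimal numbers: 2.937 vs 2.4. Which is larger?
2.937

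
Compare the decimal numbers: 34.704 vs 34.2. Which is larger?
34.704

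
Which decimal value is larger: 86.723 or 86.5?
86.723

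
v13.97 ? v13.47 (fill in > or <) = >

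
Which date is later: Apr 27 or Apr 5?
Apr 27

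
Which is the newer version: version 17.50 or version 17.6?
version 17.50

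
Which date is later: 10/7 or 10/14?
10/14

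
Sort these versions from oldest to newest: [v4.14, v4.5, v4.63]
[v4.5, v4.14, v4.63]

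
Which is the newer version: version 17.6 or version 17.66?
version 17.66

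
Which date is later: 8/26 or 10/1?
10/1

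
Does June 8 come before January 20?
No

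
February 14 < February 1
False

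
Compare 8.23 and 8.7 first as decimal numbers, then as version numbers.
As decimals: 8.23 < 8.7. As versions: v8.23 > v8.7 (minor version 23 > 7).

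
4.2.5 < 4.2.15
True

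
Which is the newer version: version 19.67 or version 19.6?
version 19.67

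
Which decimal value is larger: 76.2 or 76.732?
76.732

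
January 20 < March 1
True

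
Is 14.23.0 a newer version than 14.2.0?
Yes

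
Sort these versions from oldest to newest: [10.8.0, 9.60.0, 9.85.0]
[9.60.0, 9.85.0, 10.8.0]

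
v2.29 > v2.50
False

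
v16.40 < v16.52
True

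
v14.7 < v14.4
False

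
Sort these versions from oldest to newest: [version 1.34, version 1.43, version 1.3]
[version 1.3, version 1.34, version 1.43]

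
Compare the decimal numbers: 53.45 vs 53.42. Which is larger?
53.45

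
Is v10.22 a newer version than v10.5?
Yes. Version numbers are compared segment by segment as integers, not as decimals: minor version 22 > 5, so v10.22 > v10.5 (even though the decimal 10.22 < 10.5).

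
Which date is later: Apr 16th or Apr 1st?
Apr 16th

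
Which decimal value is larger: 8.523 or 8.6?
8.6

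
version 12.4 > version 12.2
True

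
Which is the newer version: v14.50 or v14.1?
v14.50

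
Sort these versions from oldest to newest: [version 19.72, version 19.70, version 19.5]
[version 19.5, version 19.70, version 19.72]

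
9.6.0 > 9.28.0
False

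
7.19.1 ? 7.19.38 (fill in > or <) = <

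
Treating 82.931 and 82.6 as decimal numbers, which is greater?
82.931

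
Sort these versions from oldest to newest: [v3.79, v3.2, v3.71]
[v3.2, v3.71, v3.79]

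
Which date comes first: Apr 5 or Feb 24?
Feb 24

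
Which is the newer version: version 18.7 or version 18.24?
version 18.24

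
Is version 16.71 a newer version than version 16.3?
Yes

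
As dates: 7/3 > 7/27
False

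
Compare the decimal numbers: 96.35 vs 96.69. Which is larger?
96.69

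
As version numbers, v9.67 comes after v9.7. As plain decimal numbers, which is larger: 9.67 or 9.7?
9.7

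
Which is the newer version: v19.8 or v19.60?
v19.60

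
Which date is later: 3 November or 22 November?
22 November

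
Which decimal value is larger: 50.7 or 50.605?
50.7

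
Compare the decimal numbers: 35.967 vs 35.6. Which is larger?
35.967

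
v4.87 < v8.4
True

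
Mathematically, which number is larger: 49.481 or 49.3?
49.481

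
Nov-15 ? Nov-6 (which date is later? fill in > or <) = >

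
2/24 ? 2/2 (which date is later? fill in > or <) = >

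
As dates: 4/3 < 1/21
False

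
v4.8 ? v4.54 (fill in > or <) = <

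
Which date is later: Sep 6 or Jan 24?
Sep 6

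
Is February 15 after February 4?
Yes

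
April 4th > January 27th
True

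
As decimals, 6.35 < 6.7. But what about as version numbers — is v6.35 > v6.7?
True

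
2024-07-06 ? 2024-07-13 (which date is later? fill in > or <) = <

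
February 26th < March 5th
True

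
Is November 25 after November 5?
Yes. Day 25 comes after day 5 in November — this is a date comparison, not a decimal one (the decimal 11.25 would be smaller than 11.5).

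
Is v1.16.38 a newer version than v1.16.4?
Yes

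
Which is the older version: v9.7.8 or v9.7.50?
v9.7.8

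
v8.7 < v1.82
False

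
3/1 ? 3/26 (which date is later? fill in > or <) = <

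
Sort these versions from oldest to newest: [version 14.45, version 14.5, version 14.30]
[version 14.5, version 14.30, version 14.45]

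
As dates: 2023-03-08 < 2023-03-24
True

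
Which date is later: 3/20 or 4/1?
4/1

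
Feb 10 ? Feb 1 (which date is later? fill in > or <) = >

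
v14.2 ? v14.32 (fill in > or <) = <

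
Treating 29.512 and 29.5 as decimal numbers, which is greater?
29.512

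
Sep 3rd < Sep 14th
True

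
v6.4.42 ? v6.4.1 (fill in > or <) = >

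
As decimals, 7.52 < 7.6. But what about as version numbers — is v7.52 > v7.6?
True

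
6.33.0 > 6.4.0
True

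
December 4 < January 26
False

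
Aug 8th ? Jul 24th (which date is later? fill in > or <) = >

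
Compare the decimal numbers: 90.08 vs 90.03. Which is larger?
90.08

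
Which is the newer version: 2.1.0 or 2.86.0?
2.86.0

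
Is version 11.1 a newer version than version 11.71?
No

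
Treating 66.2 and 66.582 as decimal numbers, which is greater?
66.582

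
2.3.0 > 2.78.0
False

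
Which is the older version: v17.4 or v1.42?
v1.42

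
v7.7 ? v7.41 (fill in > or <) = <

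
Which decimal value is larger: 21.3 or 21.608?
21.608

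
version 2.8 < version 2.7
False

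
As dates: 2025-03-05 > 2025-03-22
False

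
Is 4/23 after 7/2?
No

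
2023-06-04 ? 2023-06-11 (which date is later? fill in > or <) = <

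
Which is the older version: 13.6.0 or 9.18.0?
9.18.0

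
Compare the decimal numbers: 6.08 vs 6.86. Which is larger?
6.86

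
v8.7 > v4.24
True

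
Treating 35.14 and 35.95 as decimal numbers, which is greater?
35.95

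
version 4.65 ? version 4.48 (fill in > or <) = >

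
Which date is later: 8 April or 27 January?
8 April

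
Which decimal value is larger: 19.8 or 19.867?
19.867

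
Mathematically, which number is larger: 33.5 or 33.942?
33.942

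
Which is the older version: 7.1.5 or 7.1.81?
7.1.5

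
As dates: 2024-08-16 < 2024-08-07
False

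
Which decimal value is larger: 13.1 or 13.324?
13.324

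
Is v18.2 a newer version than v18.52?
No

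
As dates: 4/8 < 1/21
False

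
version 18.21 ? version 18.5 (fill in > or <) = >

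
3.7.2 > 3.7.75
False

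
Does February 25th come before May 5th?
Yes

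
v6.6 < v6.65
True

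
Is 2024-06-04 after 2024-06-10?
No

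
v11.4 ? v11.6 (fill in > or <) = <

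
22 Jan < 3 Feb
True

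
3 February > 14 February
False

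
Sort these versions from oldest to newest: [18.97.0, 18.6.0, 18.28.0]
[18.6.0, 18.28.0, 18.97.0]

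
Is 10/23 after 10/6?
Yes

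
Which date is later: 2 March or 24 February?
2 March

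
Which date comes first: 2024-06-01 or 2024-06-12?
2024-06-01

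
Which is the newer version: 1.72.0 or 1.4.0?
1.72.0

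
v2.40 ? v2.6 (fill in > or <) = >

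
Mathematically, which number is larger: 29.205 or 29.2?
29.205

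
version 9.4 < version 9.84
True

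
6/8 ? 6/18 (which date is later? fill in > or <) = <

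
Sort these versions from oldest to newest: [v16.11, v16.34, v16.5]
[v16.5, v16.11, v16.34]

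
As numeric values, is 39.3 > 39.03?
True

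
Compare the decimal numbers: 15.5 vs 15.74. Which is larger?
15.74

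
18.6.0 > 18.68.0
False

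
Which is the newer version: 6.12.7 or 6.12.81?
6.12.81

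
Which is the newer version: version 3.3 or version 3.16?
version 3.16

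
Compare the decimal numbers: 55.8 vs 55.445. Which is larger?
55.8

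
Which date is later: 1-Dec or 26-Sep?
1-Dec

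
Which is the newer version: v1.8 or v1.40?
v1.40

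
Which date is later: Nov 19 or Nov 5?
Nov 19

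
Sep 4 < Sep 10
True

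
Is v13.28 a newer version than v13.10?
Yes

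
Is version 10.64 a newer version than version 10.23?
Yes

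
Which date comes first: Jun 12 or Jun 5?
Jun 5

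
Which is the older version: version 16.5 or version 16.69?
version 16.5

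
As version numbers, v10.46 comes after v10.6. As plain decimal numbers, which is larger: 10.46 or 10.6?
10.6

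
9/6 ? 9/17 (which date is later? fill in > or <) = <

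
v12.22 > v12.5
True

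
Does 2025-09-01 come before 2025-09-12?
Yes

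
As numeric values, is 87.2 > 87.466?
False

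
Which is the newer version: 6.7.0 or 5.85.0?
6.7.0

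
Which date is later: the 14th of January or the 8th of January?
the 14th of January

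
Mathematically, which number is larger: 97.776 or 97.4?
97.776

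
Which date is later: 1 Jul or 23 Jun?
1 Jul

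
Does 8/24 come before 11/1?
Yes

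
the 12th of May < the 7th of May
False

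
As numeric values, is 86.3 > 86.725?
False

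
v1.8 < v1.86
True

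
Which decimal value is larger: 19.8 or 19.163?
19.8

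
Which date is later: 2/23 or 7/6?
7/6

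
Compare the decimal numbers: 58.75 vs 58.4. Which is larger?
58.75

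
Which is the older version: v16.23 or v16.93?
v16.23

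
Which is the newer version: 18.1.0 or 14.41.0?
18.1.0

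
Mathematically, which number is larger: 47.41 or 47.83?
47.83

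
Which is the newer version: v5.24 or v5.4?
v5.24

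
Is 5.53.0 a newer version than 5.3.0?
Yes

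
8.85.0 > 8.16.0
True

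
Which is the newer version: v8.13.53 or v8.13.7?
v8.13.53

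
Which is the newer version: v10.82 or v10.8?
v10.82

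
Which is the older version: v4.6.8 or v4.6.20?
v4.6.8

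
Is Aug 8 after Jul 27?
Yes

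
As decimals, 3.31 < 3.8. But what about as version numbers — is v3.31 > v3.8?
True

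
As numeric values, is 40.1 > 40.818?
False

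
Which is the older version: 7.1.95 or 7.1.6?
7.1.6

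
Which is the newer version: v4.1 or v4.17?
v4.17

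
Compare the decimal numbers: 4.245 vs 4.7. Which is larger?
4.7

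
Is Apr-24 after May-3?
No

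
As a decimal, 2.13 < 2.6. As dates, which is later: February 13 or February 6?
February 13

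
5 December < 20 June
False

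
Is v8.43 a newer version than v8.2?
Yes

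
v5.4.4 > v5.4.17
False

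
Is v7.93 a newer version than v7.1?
Yes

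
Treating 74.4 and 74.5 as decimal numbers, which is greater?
74.5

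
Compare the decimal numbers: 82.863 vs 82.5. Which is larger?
82.863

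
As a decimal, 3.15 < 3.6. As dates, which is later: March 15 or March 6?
March 15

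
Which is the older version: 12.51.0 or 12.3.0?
12.3.0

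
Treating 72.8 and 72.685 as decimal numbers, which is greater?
72.8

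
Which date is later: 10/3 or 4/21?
10/3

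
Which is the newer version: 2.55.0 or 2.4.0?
2.55.0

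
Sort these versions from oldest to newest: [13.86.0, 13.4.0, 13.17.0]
[13.4.0, 13.17.0, 13.86.0]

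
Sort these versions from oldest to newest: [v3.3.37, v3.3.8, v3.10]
[v3.3.8, v3.3.37, v3.10]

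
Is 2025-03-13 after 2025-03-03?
Yes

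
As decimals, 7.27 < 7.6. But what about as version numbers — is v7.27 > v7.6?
True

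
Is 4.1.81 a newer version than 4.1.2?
Yes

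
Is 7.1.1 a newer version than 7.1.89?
No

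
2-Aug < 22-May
False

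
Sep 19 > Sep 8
True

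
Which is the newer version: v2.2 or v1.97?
v2.2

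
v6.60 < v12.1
True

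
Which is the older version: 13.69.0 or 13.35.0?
13.35.0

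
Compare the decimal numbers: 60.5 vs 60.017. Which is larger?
60.5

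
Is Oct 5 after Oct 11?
No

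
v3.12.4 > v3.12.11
False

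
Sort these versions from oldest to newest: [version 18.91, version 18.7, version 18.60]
[version 18.7, version 18.60, version 18.91]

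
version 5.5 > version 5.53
False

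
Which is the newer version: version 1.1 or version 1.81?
version 1.81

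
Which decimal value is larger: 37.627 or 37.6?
37.627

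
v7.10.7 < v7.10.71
True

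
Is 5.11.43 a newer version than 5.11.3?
Yes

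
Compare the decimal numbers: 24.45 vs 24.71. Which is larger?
24.71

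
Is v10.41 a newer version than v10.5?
Yes. Version numbers are compared segment by segment as integers, not as decimals: minor version 41 > 5, so v10.41 > v10.5 (even though the decimal 10.41 < 10.5).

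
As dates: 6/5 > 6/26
False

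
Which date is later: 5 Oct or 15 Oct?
15 Oct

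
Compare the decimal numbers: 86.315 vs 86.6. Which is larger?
86.6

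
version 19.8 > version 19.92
False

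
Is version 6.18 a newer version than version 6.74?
No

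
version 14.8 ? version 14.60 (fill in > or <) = <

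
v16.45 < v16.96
True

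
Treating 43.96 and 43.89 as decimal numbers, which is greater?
43.96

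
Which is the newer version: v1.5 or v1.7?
v1.7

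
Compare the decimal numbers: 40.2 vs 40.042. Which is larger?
40.2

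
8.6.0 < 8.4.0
False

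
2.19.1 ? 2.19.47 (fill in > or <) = <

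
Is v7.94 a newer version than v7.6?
Yes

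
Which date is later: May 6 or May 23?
May 23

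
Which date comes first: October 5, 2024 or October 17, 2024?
October 5, 2024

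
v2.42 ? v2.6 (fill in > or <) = >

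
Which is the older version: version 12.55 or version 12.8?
version 12.8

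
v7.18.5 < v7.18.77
True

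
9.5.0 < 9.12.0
True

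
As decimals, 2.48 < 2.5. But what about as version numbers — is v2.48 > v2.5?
True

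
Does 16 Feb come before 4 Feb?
No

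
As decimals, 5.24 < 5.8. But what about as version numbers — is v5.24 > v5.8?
True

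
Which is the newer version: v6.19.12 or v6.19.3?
v6.19.12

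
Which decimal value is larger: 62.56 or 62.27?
62.56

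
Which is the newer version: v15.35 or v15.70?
v15.70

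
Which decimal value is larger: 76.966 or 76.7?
76.966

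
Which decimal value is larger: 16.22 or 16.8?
16.8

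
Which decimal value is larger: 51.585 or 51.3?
51.585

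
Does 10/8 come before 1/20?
No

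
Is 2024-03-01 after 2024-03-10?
No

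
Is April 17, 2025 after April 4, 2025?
Yes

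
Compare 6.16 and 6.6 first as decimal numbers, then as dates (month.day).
As decimals: 6.16 < 6.6. As dates: 6/16 is later than 6/6 (day 16 > day 6).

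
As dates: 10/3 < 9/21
False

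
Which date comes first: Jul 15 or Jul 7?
Jul 7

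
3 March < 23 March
True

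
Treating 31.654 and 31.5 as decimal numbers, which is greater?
31.654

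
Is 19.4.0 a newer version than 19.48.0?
No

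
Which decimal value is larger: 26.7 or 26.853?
26.853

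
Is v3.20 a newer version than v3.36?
No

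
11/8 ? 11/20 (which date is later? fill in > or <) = <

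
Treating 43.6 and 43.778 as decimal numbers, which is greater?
43.778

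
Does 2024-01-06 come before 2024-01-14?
Yes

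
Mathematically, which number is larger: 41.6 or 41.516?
41.6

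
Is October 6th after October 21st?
No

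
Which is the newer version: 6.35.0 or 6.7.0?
6.35.0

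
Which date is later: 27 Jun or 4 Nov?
4 Nov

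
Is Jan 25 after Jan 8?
Yes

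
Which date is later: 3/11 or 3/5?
3/11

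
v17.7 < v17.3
False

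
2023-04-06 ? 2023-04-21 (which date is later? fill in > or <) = <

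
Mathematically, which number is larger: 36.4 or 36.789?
36.789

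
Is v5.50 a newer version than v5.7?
Yes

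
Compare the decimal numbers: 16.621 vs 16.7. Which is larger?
16.7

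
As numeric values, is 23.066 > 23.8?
False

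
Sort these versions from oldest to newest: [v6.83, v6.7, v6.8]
[v6.7, v6.8, v6.83]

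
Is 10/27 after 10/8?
Yes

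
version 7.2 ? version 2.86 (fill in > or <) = >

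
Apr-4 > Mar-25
True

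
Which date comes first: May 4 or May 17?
May 4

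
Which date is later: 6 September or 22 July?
6 September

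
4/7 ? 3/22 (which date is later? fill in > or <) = >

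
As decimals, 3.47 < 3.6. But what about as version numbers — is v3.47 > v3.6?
True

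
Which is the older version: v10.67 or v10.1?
v10.1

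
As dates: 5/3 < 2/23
False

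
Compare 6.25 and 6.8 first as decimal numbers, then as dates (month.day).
As decimals: 6.25 < 6.8. As dates: 6/25 is later than 6/8 (day 25 > day 8).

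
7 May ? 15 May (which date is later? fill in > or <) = <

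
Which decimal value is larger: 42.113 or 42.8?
42.8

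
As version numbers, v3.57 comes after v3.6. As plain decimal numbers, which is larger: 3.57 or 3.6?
3.6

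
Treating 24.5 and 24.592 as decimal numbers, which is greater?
24.592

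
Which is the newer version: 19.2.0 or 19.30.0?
19.30.0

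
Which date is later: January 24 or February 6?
February 6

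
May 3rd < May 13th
True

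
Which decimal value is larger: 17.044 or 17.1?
17.1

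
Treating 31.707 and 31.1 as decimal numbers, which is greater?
31.707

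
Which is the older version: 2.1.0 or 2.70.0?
2.1.0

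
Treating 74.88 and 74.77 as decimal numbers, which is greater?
74.88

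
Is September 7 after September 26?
No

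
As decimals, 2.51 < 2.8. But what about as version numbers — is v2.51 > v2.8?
True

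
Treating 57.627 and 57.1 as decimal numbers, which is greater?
57.627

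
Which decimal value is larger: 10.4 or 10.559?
10.559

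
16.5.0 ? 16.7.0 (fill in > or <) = <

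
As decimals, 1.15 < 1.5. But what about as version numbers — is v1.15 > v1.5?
True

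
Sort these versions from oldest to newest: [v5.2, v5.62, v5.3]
[v5.2, v5.3, v5.62]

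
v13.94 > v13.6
True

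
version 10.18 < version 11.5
True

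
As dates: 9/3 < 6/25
False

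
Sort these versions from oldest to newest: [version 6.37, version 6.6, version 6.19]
[version 6.6, version 6.19, version 6.37]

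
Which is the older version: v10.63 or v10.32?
v10.32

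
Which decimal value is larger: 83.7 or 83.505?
83.7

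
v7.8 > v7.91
False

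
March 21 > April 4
False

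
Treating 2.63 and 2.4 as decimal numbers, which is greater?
2.63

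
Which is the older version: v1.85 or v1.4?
v1.4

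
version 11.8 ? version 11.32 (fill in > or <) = <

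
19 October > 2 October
True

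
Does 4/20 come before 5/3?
Yes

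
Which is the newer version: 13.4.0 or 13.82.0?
13.82.0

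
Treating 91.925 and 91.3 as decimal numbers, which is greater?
91.925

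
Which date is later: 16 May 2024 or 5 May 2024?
16 May 2024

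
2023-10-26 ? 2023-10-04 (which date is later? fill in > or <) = >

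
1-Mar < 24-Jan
False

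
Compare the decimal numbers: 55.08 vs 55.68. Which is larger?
55.68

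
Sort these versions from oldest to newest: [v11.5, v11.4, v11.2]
[v11.2, v11.4, v11.5]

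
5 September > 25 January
True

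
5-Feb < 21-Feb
True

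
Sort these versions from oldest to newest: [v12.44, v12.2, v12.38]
[v12.2, v12.38, v12.44]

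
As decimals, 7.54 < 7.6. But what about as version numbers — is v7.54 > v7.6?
True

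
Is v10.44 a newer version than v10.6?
Yes. Version numbers are compared segment by segment as integers, not as decimals: minor version 44 > 6, so v10.44 > v10.6 (even though the decimal 10.44 < 10.6).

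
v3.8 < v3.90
True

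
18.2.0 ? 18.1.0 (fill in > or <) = >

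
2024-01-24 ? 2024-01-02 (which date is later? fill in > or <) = >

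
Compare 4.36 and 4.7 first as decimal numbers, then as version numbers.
As decimals: 4.36 < 4.7. As versions: v4.36 > v4.7 (minor version 36 > 7).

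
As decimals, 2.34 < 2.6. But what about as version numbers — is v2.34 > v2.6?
True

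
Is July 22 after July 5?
Yes. Day 22 comes after day 5 in July — this is a date comparison, not a decimal one (the decimal 7.22 would be smaller than 7.5).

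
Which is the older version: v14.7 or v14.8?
v14.7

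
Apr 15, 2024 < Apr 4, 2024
False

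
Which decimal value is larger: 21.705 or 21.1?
21.705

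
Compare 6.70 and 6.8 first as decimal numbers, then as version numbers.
As decimals: 6.70 < 6.8. As versions: v6.70 > v6.8 (minor version 70 > 8).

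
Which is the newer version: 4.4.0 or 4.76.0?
4.76.0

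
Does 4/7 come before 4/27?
Yes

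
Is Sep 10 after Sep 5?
Yes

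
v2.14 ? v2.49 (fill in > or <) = <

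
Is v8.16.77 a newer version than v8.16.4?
Yes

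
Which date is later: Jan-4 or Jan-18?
Jan-18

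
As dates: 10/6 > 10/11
False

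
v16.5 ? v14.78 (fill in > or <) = >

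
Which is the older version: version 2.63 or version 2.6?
version 2.6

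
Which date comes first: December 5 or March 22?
March 22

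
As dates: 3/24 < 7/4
True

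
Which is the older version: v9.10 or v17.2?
v9.10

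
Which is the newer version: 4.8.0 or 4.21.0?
4.21.0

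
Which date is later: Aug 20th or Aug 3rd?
Aug 20th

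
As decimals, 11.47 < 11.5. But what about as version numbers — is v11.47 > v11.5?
True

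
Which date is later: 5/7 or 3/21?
5/7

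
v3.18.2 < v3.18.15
True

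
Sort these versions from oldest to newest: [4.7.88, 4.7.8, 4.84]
[4.7.8, 4.7.88, 4.84]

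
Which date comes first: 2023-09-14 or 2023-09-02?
2023-09-02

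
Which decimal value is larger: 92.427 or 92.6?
92.6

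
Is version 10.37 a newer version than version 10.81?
No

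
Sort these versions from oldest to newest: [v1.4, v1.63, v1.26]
[v1.4, v1.26, v1.63]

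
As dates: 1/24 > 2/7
False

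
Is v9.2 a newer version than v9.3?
No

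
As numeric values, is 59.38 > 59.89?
False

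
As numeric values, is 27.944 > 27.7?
True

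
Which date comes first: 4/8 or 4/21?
4/8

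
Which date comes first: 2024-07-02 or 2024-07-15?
2024-07-02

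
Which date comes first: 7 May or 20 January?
20 January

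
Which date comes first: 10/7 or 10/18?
10/7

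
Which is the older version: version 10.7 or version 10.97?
version 10.7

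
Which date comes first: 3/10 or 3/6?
3/6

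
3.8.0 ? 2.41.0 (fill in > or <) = >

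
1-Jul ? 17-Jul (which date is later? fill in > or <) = <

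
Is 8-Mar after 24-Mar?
No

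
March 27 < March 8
False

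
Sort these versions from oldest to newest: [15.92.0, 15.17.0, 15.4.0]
[15.4.0, 15.17.0, 15.92.0]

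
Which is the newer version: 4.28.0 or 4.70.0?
4.70.0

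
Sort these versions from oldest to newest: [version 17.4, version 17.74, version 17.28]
[version 17.4, version 17.28, version 17.74]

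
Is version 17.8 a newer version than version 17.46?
No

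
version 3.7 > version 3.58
False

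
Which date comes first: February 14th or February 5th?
February 5th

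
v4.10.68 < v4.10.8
False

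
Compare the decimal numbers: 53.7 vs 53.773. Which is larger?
53.773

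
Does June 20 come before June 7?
No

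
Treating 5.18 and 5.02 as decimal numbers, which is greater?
5.18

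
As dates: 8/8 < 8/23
True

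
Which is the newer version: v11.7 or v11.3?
v11.7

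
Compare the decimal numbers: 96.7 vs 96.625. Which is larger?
96.7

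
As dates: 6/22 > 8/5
False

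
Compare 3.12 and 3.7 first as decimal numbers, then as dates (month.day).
As decimals: 3.12 < 3.7. As dates: 3/12 is later than 3/7 (day 12 > day 7).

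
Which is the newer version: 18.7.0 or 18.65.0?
18.65.0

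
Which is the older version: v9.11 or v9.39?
v9.11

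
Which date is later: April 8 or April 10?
April 10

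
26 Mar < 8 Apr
True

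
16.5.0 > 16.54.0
False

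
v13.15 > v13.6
True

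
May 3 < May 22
True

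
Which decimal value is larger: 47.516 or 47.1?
47.516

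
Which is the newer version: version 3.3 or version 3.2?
version 3.3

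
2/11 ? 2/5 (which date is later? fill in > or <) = >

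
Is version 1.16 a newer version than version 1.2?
Yes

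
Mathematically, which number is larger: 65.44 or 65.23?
65.44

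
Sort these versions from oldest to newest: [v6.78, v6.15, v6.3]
[v6.3, v6.15, v6.78]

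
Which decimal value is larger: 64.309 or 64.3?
64.309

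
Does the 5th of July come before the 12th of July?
Yes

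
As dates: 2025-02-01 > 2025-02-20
False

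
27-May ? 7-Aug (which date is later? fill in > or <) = <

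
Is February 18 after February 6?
Yes. Day 18 comes after day 6 in February — this is a date comparison, not a decimal one (the decimal 2.18 would be smaller than 2.6).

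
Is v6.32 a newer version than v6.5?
Yes. Version numbers are compared segment by segment as integers, not as decimals: minor version 32 > 5, so v6.32 > v6.5 (even though the decimal 6.32 < 6.5).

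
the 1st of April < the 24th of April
True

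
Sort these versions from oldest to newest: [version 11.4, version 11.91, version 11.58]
[version 11.4, version 11.58, version 11.91]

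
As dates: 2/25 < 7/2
True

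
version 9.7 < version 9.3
False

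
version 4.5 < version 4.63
True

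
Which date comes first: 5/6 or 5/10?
5/6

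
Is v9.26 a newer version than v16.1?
No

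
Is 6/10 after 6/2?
Yes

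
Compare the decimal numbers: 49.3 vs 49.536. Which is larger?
49.536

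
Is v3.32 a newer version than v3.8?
Yes. Version numbers are compared segment by segment as integers, not as decimals: minor version 32 > 8, so v3.32 > v3.8 (even though the decimal 3.32 < 3.8).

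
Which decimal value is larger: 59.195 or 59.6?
59.6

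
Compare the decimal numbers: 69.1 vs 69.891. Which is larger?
69.891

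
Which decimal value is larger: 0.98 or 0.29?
0.98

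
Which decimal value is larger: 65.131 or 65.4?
65.4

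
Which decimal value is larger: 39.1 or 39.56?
39.56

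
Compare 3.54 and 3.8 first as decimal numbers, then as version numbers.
As decimals: 3.54 < 3.8. As versions: v3.54 > v3.8 (minor version 54 > 8).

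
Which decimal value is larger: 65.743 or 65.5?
65.743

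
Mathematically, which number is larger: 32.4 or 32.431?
32.431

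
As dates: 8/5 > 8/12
False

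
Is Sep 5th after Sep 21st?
No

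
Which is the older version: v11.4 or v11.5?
v11.4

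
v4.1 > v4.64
False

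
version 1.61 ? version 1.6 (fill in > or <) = >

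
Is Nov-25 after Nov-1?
Yes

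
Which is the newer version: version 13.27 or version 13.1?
version 13.27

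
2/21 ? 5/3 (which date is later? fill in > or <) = <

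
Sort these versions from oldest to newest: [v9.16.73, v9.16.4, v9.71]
[v9.16.4, v9.16.73, v9.71]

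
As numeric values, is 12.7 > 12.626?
True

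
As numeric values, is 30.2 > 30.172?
True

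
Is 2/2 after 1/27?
Yes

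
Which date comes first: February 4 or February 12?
February 4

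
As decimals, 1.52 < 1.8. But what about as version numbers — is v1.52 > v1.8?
True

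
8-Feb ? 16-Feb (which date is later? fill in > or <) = <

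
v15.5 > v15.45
False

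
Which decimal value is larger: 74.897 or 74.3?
74.897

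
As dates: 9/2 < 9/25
True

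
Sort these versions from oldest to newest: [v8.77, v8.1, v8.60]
[v8.1, v8.60, v8.77]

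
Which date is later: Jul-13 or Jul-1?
Jul-13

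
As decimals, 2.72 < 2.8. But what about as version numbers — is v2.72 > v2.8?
True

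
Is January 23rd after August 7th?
No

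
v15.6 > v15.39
False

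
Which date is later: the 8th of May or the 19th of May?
the 19th of May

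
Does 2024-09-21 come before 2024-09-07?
No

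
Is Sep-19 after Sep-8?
Yes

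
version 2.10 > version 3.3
False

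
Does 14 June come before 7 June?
No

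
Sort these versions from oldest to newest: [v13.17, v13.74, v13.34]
[v13.17, v13.34, v13.74]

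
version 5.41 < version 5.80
True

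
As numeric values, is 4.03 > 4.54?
False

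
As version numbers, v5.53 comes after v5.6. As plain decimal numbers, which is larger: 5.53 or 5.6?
5.6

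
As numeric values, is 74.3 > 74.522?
False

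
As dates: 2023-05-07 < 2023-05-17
True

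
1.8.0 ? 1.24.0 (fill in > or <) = <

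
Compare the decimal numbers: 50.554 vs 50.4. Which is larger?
50.554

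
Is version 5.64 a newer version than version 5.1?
Yes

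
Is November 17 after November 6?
Yes. Day 17 comes after day 6 in November — this is a date comparison, not a decimal one (the decimal 11.17 would be smaller than 11.6).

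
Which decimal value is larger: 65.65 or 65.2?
65.65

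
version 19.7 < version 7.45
False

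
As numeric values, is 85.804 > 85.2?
True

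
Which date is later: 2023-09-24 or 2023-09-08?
2023-09-24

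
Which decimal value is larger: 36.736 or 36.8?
36.8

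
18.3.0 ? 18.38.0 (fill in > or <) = <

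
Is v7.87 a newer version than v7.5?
Yes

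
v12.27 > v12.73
False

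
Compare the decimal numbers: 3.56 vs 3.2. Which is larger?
3.56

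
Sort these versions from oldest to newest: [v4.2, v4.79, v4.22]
[v4.2, v4.22, v4.79]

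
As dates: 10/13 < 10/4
False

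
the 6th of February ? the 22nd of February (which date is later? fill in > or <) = <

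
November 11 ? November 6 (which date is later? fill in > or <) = >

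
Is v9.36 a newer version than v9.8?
Yes. Version numbers are compared segment by segment as integers, not as decimals: minor version 36 > 8, so v9.36 > v9.8 (even though the decimal 9.36 < 9.8).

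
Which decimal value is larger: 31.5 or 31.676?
31.676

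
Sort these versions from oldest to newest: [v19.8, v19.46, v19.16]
[v19.8, v19.16, v19.46]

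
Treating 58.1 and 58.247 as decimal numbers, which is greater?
58.247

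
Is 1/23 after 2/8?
No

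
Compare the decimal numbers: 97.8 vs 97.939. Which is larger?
97.939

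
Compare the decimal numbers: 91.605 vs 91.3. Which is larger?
91.605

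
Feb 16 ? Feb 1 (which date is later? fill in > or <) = >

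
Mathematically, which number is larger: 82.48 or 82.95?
82.95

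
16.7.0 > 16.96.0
False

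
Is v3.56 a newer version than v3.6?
Yes. Version numbers are compared segment by segment as integers, not as decimals: minor version 56 > 6, so v3.56 > v3.6 (even though the decimal 3.56 < 3.6).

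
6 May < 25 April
False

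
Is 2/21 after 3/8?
No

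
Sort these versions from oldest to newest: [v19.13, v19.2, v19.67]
[v19.2, v19.13, v19.67]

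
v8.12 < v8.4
False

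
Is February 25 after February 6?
Yes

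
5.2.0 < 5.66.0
True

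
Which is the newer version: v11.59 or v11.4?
v11.59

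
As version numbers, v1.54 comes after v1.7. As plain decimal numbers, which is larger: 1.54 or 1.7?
1.7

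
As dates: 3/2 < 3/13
True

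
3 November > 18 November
False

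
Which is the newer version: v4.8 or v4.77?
v4.77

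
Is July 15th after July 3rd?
Yes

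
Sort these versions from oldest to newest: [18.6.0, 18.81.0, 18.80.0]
[18.6.0, 18.80.0, 18.81.0]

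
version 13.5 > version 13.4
True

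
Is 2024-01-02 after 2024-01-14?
No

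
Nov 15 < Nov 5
False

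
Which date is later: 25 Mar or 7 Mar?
25 Mar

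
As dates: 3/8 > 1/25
True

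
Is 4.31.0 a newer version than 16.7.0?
No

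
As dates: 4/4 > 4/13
False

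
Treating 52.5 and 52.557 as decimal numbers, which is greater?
52.557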